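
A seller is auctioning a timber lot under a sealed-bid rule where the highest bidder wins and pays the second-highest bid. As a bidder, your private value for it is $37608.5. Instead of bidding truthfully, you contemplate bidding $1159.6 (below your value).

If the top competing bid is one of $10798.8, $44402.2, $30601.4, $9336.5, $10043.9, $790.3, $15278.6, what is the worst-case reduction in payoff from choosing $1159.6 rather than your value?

$10798.8: truthful gives $26809.7, deviation gives $0 → loss $26809.7.
$44402.2: same outcome either way → loss $0.
$30601.4: truthful gives $7007.1, deviation gives $0 → loss $7007.1.
$9336.5: truthful gives $28272, deviation gives $0 → loss $28272.
$10043.9: truthful gives $27564.6, deviation gives $0 → loss $27564.6.
$790.3: same outcome either way → loss $0.
$15278.6: truthful gives $22329.9, deviation gives $0 → loss $22329.9.
Maximum loss: $28272.

$28272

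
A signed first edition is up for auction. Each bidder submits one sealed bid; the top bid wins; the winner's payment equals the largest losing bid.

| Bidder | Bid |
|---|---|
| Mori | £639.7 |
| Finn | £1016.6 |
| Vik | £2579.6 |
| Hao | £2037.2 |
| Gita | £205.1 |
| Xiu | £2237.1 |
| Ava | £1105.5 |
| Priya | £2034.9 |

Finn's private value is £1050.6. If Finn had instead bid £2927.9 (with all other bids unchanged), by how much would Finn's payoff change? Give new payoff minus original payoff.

The highest bid among the other bidders is £2579.6; Finn's bid doesn't change that.
Original bid £1016.6: Finn is not highest (top rival bid is £2579.6); payoff £0.
Alternative bid £2927.9: Finn is highest, pays the top rival bid £2579.6; payoff £1050.6 − £2579.6 = −£1529.
Change in payoff = −£1529 − (£0) = −£1529.

−£1529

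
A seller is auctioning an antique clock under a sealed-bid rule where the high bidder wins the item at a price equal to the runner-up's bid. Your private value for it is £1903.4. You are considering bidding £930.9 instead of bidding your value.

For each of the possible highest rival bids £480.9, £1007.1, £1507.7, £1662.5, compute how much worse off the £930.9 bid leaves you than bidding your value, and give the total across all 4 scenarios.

The deviation costs you only when the competing bid falls strictly between £930.9 and £1903.4; elsewhere both bids give the same outcome.
£480.9: outcomes coincide → loss £0.
£1007.1: truthful payoff £896.3, deviation payoff £0 → loss £896.3.
£1507.7: truthful payoff £395.7, deviation payoff £0 → loss £395.7.
£1662.5: truthful payoff £240.9, deviation payoff £0 → loss £240.9.
Total loss = £896.3 + £395.7 + £240.9 = £1532.9.
Truthful bidding weakly dominates here: raising your bid can only win items priced above your value, and lowering it can only forfeit items priced below.

£1532.9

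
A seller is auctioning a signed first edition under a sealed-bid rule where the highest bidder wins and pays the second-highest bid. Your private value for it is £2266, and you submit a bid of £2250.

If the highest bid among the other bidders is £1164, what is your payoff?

Your bid £2250 exceeds the highest competing bid £1164, so you win.
In a second-price auction the winner pays the second-highest bid, £1164.
Payoff = value − price = £2266 − £1164 = £1102.

£1102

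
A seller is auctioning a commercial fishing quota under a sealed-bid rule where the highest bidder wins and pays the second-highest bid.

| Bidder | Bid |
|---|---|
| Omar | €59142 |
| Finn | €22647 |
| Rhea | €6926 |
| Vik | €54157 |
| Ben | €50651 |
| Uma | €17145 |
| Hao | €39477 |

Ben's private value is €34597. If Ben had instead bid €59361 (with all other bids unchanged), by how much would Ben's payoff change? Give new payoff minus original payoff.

−€24545

The highest bid among the other bidders is €59142; Ben's bid doesn't change that.
Original bid €50651: Ben is not highest (top rival bid is €59142); payoff €0.
Alternative bid €59361: Ben is highest, pays the top rival bid €59142; payoff €34597 − €59142 = −€24545.
Change in payoff = −€24545 − (€0) = −€24545.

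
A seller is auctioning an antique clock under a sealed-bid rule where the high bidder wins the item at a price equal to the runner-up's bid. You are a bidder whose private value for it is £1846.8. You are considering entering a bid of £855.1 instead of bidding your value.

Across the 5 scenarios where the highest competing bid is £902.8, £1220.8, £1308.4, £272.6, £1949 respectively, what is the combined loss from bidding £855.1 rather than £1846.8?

£2108.4

The deviation costs you only when the competing bid falls strictly between £855.1 and £1846.8; elsewhere both bids give the same outcome.
£902.8: truthful payoff £944, deviation payoff £0 → loss £944.
£1220.8: truthful payoff £626, deviation payoff £0 → loss £626.
£1308.4: truthful payoff £538.4, deviation payoff £0 → loss £538.4.
£272.6: outcomes coincide → loss £0.
£1949: outcomes coincide → loss £0.
Total loss = £944 + £626 + £538.4 = £2108.4.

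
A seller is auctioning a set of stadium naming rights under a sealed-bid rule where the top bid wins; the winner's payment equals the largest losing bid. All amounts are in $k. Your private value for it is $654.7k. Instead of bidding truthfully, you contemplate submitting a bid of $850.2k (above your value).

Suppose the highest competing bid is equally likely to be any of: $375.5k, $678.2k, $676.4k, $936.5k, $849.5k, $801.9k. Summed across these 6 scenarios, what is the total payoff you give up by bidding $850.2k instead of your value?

$387.2k

The deviation costs you only when the competing bid falls strictly between $654.7k and $850.2k; elsewhere both bids give the same outcome.
$375.5k: outcomes coincide → loss $0k.
$678.2k: truthful payoff $0k, deviation payoff −$23.5k → loss $23.5k.
$676.4k: truthful payoff $0k, deviation payoff −$21.7k → loss $21.7k.
$936.5k: outcomes coincide → loss $0k.
$849.5k: truthful payoff $0k, deviation payoff −$194.8k → loss $194.8k.
$801.9k: truthful payoff $0k, deviation payoff −$147.2k → loss $147.2k.
Total loss = $23.5k + $21.7k + $194.8k + $147.2k = $387.2k.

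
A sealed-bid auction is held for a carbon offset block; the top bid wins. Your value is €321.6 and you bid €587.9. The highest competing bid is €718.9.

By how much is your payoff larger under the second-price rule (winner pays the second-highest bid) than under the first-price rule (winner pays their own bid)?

€0

Your bid €587.9 is below €718.9, so you lose under either rule.
Payoff is €0 in both cases; difference = €0.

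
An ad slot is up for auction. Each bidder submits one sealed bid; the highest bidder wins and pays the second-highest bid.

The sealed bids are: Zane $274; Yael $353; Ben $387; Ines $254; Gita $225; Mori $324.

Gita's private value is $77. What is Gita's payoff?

$0

Highest bid: Ben at $387, so Ben wins.
Second-highest bid: Yael at $353 — that is the price the winner pays.
Gita did not win, so Gita pays nothing and receives nothing: payoff $0.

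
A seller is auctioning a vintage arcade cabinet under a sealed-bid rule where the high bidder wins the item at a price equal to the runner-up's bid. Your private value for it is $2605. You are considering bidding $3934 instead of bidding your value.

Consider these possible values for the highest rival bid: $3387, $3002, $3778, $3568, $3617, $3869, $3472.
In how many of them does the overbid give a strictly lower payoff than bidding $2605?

7

The deviation hurts exactly when the highest competing bid lies strictly between $2605 and $3934 — overbidding then wins at a price above your value.
$3387: inside the interval → strictly worse (loss $782).
$3002: inside the interval → strictly worse (loss $397).
$3778: inside the interval → strictly worse (loss $1173).
$3568: inside the interval → strictly worse (loss $963).
$3617: inside the interval → strictly worse (loss $1012).
$3869: inside the interval → strictly worse (loss $1264).
$3472: inside the interval → strictly worse (loss $867).
Count: 7.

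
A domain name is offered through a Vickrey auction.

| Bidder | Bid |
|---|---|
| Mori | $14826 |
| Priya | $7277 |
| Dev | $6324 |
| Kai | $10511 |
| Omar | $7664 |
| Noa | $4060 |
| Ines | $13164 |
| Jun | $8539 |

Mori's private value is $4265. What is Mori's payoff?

Highest bid: Mori at $14826, so Mori wins.
Second-highest bid: Ines at $13164 — that is the price the winner pays.
Mori's payoff = value − price = $4265 − $13164 = −$8899.

−$8899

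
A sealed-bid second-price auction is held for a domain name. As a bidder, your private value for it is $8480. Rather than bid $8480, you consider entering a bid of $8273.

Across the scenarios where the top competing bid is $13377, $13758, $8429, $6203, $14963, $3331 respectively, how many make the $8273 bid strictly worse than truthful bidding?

The deviation hurts exactly when the highest competing bid lies strictly between $8273 and $8480 — underbidding then forfeits a profitable win.
$13377: above both → same outcome either way.
$13758: above both → same outcome either way.
$8429: inside the interval → strictly worse (loss $51).
$6203: below both → same outcome either way.
$14963: above both → same outcome either way.
$3331: below both → same outcome either way.
Count: 1.

1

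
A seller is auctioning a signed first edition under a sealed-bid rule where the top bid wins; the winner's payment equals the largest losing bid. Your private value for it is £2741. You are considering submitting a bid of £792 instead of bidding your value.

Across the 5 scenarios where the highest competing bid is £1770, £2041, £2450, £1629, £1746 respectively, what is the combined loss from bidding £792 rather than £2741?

The deviation costs you only when the competing bid falls strictly between £792 and £2741; elsewhere both bids give the same outcome.
£1770: truthful payoff £971, deviation payoff £0 → loss £971.
£2041: truthful payoff £700, deviation payoff £0 → loss £700.
£2450: truthful payoff £291, deviation payoff £0 → loss £291.
£1629: truthful payoff £1112, deviation payoff £0 → loss £1112.
£1746: truthful payoff £995, deviation payoff £0 → loss £995.
Total loss = £971 + £700 + £291 + £1112 + £995 = £4069.
In a second-price auction your bid sets only whether you win, not what you pay, so bidding your true value is weakly dominant.

£4069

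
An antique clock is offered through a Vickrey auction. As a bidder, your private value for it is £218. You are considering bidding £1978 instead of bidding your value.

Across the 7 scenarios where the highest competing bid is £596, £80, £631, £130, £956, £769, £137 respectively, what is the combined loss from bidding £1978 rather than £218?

£2080

The deviation costs you only when the competing bid falls strictly between £218 and £1978; elsewhere both bids give the same outcome.
£596: truthful payoff £0, deviation payoff −£378 → loss £378.
£80: outcomes coincide → loss £0.
£631: truthful payoff £0, deviation payoff −£413 → loss £413.
£130: outcomes coincide → loss £0.
£956: truthful payoff £0, deviation payoff −£738 → loss £738.
£769: truthful payoff £0, deviation payoff −£551 → loss £551.
£137: outcomes coincide → loss £0.
Total loss = £378 + £413 + £738 + £551 = £2080.
In a second-price auction your bid sets only whether you win, not what you pay, so bidding your true value is weakly dominant.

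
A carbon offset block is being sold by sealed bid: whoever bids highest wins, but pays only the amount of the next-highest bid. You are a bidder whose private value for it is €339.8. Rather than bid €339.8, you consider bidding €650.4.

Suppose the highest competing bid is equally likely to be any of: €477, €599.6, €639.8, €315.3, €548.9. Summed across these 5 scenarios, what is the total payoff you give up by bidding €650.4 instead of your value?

The deviation costs you only when the competing bid falls strictly between €339.8 and €650.4; elsewhere both bids give the same outcome.
€477: truthful payoff €0, deviation payoff −€137.2 → loss €137.2.
€599.6: truthful payoff €0, deviation payoff −€259.8 → loss €259.8.
€639.8: truthful payoff €0, deviation payoff −€300 → loss €300.
€315.3: outcomes coincide → loss €0.
€548.9: truthful payoff €0, deviation payoff −€209.1 → loss €209.1.
Total loss = €137.2 + €259.8 + €300 + €209.1 = €906.1.

€906.1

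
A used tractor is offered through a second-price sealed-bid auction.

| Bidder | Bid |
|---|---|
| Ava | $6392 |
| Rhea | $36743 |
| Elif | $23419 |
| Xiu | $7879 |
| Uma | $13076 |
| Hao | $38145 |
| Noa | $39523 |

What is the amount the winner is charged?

$38145

Highest bid: Noa at $39523, so Noa wins.
Second-highest bid: Hao at $38145 — that is the price the winner pays.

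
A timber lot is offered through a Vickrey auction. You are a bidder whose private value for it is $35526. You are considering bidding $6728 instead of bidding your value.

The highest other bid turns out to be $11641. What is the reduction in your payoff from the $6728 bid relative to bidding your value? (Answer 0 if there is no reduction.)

Bidding your value $35526: you win (since $35526 > $11641) and pay $11641. Payoff $23885.
Bidding $6728: you lose. Payoff $0.
The competing bid $11641 lies between your shaded bid and your value, so underbidding forfeits an item you could have won at a profitable price.
Loss from deviating = $23885 − ($0) = $23885.
In a second-price auction your bid sets only whether you win, not what you pay, so bidding your true value is weakly dominant.

$23885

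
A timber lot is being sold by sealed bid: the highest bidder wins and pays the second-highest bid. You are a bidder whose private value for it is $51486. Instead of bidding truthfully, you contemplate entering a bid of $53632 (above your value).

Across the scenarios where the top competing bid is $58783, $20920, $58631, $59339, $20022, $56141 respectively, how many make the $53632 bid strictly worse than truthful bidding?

0

The deviation hurts exactly when the highest competing bid lies strictly between $51486 and $53632 — overbidding then wins at a price above your value.
$58783: above both → same outcome either way.
$20920: below both → same outcome either way.
$58631: above both → same outcome either way.
$59339: above both → same outcome either way.
$20022: below both → same outcome either way.
$56141: above both → same outcome either way.
Count: 0.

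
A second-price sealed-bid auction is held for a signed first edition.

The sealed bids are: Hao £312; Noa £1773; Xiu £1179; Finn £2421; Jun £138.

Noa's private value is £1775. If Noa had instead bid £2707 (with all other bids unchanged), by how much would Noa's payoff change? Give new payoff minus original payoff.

−£646

The highest bid among the other bidders is £2421; Noa's bid doesn't change that.
Original bid £1773: Noa is not highest (top rival bid is £2421); payoff £0.
Alternative bid £2707: Noa is highest, pays the top rival bid £2421; payoff £1775 − £2421 = −£646.
Change in payoff = −£646 − (£0) = −£646.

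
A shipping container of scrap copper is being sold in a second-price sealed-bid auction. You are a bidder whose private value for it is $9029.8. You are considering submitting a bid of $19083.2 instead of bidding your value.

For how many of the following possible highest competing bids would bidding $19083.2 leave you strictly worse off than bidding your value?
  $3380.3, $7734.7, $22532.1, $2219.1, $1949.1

The deviation hurts exactly when the highest competing bid lies strictly between $9029.8 and $19083.2 — overbidding then wins at a price above your value.
$3380.3: below both → same outcome either way.
$7734.7: below both → same outcome either way.
$22532.1: above both → same outcome either way.
$2219.1: below both → same outcome either way.
$1949.1: below both → same outcome either way.
Count: 0.

0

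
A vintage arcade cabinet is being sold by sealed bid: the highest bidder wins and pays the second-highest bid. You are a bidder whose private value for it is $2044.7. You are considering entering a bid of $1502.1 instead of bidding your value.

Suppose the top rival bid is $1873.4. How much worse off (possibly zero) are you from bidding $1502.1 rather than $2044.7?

$171.3

Bidding your value $2044.7: you win (since $2044.7 > $1873.4) and pay $1873.4. Payoff $171.3.
Bidding $1502.1: you lose. Payoff $0.
The competing bid $1873.4 lies between your shaded bid and your value, so underbidding forfeits an item you could have won at a profitable price.
Loss from deviating = $171.3 − ($0) = $171.3.
Truthful bidding weakly dominates here: raising your bid can only win items priced above your value, and lowering it can only forfeit items priced below.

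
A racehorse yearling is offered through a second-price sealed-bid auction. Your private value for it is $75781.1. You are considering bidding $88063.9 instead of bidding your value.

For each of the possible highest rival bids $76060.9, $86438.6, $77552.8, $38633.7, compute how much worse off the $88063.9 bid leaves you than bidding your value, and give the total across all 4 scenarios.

The deviation costs you only when the competing bid falls strictly between $75781.1 and $88063.9; elsewhere both bids give the same outcome.
$76060.9: truthful payoff $0, deviation payoff −$279.8 → loss $279.8.
$86438.6: truthful payoff $0, deviation payoff −$10657.5 → loss $10657.5.
$77552.8: truthful payoff $0, deviation payoff −$1771.7 → loss $1771.7.
$38633.7: outcomes coincide → loss $0.
Total loss = $279.8 + $10657.5 + $1771.7 = $12709.

$12709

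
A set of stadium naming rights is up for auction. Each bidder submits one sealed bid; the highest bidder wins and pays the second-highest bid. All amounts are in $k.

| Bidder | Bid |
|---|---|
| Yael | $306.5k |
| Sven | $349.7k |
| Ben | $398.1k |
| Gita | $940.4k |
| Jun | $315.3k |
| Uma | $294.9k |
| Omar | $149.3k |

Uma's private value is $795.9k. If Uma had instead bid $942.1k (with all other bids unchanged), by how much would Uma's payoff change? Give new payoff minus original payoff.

The highest bid among the other bidders is $940.4k; Uma's bid doesn't change that.
Original bid $294.9k: Uma is not highest (top rival bid is $940.4k); payoff $0k.
Alternative bid $942.1k: Uma is highest, pays the top rival bid $940.4k; payoff $795.9k − $940.4k = −$144.5k.
Change in payoff = −$144.5k − ($0k) = −$144.5k.

−$144.5k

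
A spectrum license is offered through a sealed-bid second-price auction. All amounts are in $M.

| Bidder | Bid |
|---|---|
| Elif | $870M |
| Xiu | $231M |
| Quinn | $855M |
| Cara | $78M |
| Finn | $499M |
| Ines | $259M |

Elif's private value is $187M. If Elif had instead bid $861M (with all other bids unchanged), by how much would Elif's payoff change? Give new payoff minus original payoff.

$0M

The highest bid among the other bidders is $855M; Elif's bid doesn't change that.
Original bid $870M: Elif is highest, pays the top rival bid $855M; payoff $187M − $855M = −$668M.
Alternative bid $861M: Elif is highest, pays the top rival bid $855M; payoff $187M − $855M = −$668M.
Change in payoff = −$668M − (−$668M) = $0M.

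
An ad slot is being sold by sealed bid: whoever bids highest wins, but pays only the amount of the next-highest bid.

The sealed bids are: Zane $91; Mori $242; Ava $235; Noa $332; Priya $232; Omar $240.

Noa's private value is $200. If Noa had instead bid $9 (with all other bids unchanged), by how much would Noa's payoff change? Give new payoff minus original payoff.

$42

The highest bid among the other bidders is $242; Noa's bid doesn't change that.
Original bid $332: Noa is highest, pays the top rival bid $242; payoff $200 − $242 = −$42.
Alternative bid $9: Noa is not highest (top rival bid is $242); payoff $0.
Change in payoff = $0 − (−$42) = $42.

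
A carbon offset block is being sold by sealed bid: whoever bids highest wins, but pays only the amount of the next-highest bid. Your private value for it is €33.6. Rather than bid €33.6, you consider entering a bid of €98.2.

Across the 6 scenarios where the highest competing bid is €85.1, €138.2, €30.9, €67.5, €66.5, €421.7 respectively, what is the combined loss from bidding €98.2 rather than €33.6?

€118.3

The deviation costs you only when the competing bid falls strictly between €33.6 and €98.2; elsewhere both bids give the same outcome.
€85.1: truthful payoff €0, deviation payoff −€51.5 → loss €51.5.
€138.2: outcomes coincide → loss €0.
€30.9: outcomes coincide → loss €0.
€67.5: truthful payoff €0, deviation payoff −€33.9 → loss €33.9.
€66.5: truthful payoff €0, deviation payoff −€32.9 → loss €32.9.
€421.7: outcomes coincide → loss €0.
Total loss = €51.5 + €33.9 + €32.9 = €118.3.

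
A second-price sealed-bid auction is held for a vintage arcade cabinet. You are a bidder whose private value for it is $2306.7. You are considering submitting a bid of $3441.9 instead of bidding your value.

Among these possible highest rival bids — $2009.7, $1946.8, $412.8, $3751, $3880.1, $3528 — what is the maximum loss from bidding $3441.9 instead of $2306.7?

$2009.7: same outcome either way → loss $0.
$1946.8: same outcome either way → loss $0.
$412.8: same outcome either way → loss $0.
$3751: same outcome either way → loss $0.
$3880.1: same outcome either way → loss $0.
$3528: same outcome either way → loss $0.
Maximum loss: $0.

$0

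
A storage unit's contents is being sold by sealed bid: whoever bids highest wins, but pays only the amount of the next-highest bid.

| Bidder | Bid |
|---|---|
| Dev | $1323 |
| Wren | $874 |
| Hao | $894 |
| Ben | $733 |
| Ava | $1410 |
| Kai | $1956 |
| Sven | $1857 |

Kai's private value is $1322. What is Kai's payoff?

−$535

Highest bid: Kai at $1956, so Kai wins.
Second-highest bid: Sven at $1857 — that is the price the winner pays.
Kai's payoff = value − price = $1322 − $1857 = −$535.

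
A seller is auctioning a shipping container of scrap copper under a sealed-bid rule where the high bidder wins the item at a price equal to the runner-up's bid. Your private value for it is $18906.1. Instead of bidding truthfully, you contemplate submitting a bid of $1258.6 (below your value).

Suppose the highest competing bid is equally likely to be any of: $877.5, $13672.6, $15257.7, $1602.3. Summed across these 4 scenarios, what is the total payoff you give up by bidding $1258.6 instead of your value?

The deviation costs you only when the competing bid falls strictly between $1258.6 and $18906.1; elsewhere both bids give the same outcome.
$877.5: outcomes coincide → loss $0.
$13672.6: truthful payoff $5233.5, deviation payoff $0 → loss $5233.5.
$15257.7: truthful payoff $3648.4, deviation payoff $0 → loss $3648.4.
$1602.3: truthful payoff $17303.8, deviation payoff $0 → loss $17303.8.
Total loss = $5233.5 + $3648.4 + $17303.8 = $26185.7.

$26185.7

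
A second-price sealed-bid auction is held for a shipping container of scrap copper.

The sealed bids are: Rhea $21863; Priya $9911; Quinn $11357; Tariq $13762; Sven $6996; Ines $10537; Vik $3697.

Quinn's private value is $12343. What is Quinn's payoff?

$0

Highest bid: Rhea at $21863, so Rhea wins.
Second-highest bid: Tariq at $13762 — that is the price the winner pays.
Quinn did not win, so Quinn pays nothing and receives nothing: payoff $0.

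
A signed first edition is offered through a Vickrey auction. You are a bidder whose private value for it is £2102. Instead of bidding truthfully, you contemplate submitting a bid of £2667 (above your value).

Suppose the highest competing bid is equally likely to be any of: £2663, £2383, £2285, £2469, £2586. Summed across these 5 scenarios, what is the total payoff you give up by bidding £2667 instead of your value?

£1876

The deviation costs you only when the competing bid falls strictly between £2102 and £2667; elsewhere both bids give the same outcome.
£2663: truthful payoff £0, deviation payoff −£561 → loss £561.
£2383: truthful payoff £0, deviation payoff −£281 → loss £281.
£2285: truthful payoff £0, deviation payoff −£183 → loss £183.
£2469: truthful payoff £0, deviation payoff −£367 → loss £367.
£2586: truthful payoff £0, deviation payoff −£484 → loss £484.
Total loss = £561 + £281 + £183 + £367 + £484 = £1876.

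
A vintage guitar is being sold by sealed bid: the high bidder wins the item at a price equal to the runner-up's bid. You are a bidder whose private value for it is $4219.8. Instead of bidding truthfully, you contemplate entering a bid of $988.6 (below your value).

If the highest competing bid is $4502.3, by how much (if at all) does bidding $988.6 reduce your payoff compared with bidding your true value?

Bidding your value $4219.8: you lose (since $4219.8 < $4502.3). Payoff $0.
Bidding $988.6: you lose. Payoff $0.
Difference = $0 − $0 = $0; both bids lead to the same outcome because the competing bid is above both your value and your alternative bid.
Truthful bidding weakly dominates here: raising your bid can only win items priced above your value, and lowering it can only forfeit items priced below.

$0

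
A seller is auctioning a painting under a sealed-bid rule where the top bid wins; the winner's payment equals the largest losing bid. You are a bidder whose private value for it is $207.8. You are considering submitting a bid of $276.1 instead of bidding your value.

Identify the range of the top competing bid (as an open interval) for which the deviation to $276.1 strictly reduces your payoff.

($207.8, $276.1)

If the competing bid is below $207.8, both bids win at the same price — no difference.
If it is above $276.1, both bids lose — no difference.
If it lies strictly between $207.8 and $276.1, bidding your value loses (payoff 0) while bidding $276.1 wins at a price above your value (payoff negative).
So the deviation strictly hurts on the open interval ($207.8, $276.1).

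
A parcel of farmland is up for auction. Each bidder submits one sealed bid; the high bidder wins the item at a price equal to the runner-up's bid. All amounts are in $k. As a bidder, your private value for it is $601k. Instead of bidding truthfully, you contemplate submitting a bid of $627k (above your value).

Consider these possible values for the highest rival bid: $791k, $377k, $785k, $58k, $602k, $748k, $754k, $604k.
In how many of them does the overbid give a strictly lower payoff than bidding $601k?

The deviation hurts exactly when the highest competing bid lies strictly between $601k and $627k — overbidding then wins at a price above your value.
$791k: above both → same outcome either way.
$377k: below both → same outcome either way.
$785k: above both → same outcome either way.
$58k: below both → same outcome either way.
$602k: inside the interval → strictly worse (loss $1k).
$748k: above both → same outcome either way.
$754k: above both → same outcome either way.
$604k: inside the interval → strictly worse (loss $3k).
Count: 2.

2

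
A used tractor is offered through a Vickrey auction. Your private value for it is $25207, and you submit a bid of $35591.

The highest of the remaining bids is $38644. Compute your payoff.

Your bid $35591 is below the highest competing bid $38644, so you lose.
A losing bidder pays nothing and receives nothing: payoff = $0.

$0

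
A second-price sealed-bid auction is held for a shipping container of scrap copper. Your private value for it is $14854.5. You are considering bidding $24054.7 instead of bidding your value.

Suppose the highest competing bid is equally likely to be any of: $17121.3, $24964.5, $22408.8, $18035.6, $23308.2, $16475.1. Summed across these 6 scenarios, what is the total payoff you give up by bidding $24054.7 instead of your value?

$23076.5

The deviation costs you only when the competing bid falls strictly between $14854.5 and $24054.7; elsewhere both bids give the same outcome.
$17121.3: truthful payoff $0, deviation payoff −$2266.8 → loss $2266.8.
$24964.5: outcomes coincide → loss $0.
$22408.8: truthful payoff $0, deviation payoff −$7554.3 → loss $7554.3.
$18035.6: truthful payoff $0, deviation payoff −$3181.1 → loss $3181.1.
$23308.2: truthful payoff $0, deviation payoff −$8453.7 → loss $8453.7.
$16475.1: truthful payoff $0, deviation payoff −$1620.6 → loss $1620.6.
Total loss = $2266.8 + $7554.3 + $3181.1 + $8453.7 + $1620.6 = $23076.5.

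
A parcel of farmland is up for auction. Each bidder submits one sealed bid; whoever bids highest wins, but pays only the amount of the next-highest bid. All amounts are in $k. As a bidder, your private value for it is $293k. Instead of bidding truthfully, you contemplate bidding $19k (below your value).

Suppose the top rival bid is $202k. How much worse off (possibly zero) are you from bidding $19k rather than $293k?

Bidding your value $293k: you win (since $293k > $202k) and pay $202k. Payoff $91k.
Bidding $19k: you lose. Payoff $0k.
The competing bid $202k lies between your shaded bid and your value, so underbidding forfeits an item you could have won at a profitable price.
Loss from deviating = $91k − ($0k) = $91k.

$91k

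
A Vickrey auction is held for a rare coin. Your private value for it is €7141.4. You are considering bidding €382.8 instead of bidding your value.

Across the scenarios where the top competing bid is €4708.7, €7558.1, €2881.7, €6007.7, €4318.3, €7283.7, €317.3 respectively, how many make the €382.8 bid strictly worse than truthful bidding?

The deviation hurts exactly when the highest competing bid lies strictly between €382.8 and €7141.4 — underbidding then forfeits a profitable win.
€4708.7: inside the interval → strictly worse (loss €2432.7).
€7558.1: above both → same outcome either way.
€2881.7: inside the interval → strictly worse (loss €4259.7).
€6007.7: inside the interval → strictly worse (loss €1133.7).
€4318.3: inside the interval → strictly worse (loss €2823.1).
€7283.7: above both → same outcome either way.
€317.3: below both → same outcome either way.
Count: 4.

4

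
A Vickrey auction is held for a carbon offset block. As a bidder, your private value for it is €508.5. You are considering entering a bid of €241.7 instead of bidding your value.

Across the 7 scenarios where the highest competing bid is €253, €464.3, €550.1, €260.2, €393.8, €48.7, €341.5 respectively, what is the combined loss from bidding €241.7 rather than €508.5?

The deviation costs you only when the competing bid falls strictly between €241.7 and €508.5; elsewhere both bids give the same outcome.
€253: truthful payoff €255.5, deviation payoff €0 → loss €255.5.
€464.3: truthful payoff €44.2, deviation payoff €0 → loss €44.2.
€550.1: outcomes coincide → loss €0.
€260.2: truthful payoff €248.3, deviation payoff €0 → loss €248.3.
€393.8: truthful payoff €114.7, deviation payoff €0 → loss €114.7.
€48.7: outcomes coincide → loss €0.
€341.5: truthful payoff €167, deviation payoff €0 → loss €167.
Total loss = €255.5 + €44.2 + €248.3 + €114.7 + €167 = €829.7.

€829.7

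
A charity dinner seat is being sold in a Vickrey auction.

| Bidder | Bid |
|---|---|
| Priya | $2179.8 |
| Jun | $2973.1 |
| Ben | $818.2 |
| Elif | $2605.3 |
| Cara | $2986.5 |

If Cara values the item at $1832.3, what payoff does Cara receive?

−$1140.8

Highest bid: Cara at $2986.5, so Cara wins.
Second-highest bid: Jun at $2973.1 — that is the price the winner pays.
Cara's payoff = value − price = $1832.3 − $2973.1 = −$1140.8.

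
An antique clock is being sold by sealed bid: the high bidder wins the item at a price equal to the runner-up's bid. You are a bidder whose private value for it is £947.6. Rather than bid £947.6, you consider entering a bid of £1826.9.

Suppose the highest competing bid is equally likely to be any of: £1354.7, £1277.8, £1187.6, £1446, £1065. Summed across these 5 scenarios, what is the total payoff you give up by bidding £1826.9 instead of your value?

The deviation costs you only when the competing bid falls strictly between £947.6 and £1826.9; elsewhere both bids give the same outcome.
£1354.7: truthful payoff £0, deviation payoff −£407.1 → loss £407.1.
£1277.8: truthful payoff £0, deviation payoff −£330.2 → loss £330.2.
£1187.6: truthful payoff £0, deviation payoff −£240 → loss £240.
£1446: truthful payoff £0, deviation payoff −£498.4 → loss £498.4.
£1065: truthful payoff £0, deviation payoff −£117.4 → loss £117.4.
Total loss = £407.1 + £330.2 + £240 + £498.4 + £117.4 = £1593.1.
Because the price is fixed by the runner-up's bid, deviating from your value can only change a good outcome into a bad one — never the reverse.

£1593.1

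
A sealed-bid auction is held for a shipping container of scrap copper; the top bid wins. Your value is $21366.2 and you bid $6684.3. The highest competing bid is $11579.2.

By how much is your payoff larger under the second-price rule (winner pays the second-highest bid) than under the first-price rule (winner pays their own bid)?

$0

Your bid $6684.3 is below $11579.2, so you lose under either rule.
Payoff is $0 in both cases; difference = $0.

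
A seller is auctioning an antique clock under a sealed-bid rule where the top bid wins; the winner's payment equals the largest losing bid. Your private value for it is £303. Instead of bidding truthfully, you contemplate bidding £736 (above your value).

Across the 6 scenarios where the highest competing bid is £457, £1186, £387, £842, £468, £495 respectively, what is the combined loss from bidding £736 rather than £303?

The deviation costs you only when the competing bid falls strictly between £303 and £736; elsewhere both bids give the same outcome.
£457: truthful payoff £0, deviation payoff −£154 → loss £154.
£1186: outcomes coincide → loss £0.
£387: truthful payoff £0, deviation payoff −£84 → loss £84.
£842: outcomes coincide → loss £0.
£468: truthful payoff £0, deviation payoff −£165 → loss £165.
£495: truthful payoff £0, deviation payoff −£192 → loss £192.
Total loss = £154 + £84 + £165 + £192 = £595.
Truthful bidding weakly dominates here: raising your bid can only win items priced above your value, and lowering it can only forfeit items priced below.

£595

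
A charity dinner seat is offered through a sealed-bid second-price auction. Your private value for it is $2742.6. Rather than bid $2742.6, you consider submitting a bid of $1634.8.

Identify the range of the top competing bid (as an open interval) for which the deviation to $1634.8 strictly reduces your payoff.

If the competing bid is below $1634.8, both bids win at the same price — no difference.
If it is above $2742.6, both bids lose — no difference.
If it lies strictly between $1634.8 and $2742.6, bidding your value wins at a price below your value (positive payoff) while bidding $1634.8 loses (payoff 0).
So the deviation strictly hurts on the open interval ($1634.8, $2742.6).

($1634.8, $2742.6)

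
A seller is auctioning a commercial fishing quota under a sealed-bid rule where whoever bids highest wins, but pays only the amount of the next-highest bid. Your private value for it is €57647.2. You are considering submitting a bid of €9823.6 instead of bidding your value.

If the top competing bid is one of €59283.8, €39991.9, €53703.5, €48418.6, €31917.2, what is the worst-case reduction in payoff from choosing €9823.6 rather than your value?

€59283.8: same outcome either way → loss €0.
€39991.9: truthful gives €17655.3, deviation gives €0 → loss €17655.3.
€53703.5: truthful gives €3943.7, deviation gives €0 → loss €3943.7.
€48418.6: truthful gives €9228.6, deviation gives €0 → loss €9228.6.
€31917.2: truthful gives €25730, deviation gives €0 → loss €25730.
Maximum loss: €25730.

€25730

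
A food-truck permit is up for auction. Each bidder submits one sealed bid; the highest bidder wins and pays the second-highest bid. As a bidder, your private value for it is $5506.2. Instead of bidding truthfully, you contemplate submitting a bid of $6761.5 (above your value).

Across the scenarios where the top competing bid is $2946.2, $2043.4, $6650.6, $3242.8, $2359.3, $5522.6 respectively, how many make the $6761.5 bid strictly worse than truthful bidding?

The deviation hurts exactly when the highest competing bid lies strictly between $5506.2 and $6761.5 — overbidding then wins at a price above your value.
$2946.2: below both → same outcome either way.
$2043.4: below both → same outcome either way.
$6650.6: inside the interval → strictly worse (loss $1144.4).
$3242.8: below both → same outcome either way.
$2359.3: below both → same outcome either way.
$5522.6: inside the interval → strictly worse (loss $16.4).
Count: 2.

2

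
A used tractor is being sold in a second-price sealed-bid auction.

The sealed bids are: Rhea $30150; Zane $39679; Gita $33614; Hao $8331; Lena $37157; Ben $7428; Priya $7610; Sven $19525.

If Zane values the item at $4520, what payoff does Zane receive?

−$32637

Highest bid: Zane at $39679, so Zane wins.
Second-highest bid: Lena at $37157 — that is the price the winner pays.
Zane's payoff = value − price = $4520 − $37157 = −$32637.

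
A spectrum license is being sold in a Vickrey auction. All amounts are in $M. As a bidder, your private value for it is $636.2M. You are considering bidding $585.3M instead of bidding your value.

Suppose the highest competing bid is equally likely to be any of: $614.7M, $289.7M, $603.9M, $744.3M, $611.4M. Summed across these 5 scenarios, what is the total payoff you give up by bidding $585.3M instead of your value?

The deviation costs you only when the competing bid falls strictly between $585.3M and $636.2M; elsewhere both bids give the same outcome.
$614.7M: truthful payoff $21.5M, deviation payoff $0M → loss $21.5M.
$289.7M: outcomes coincide → loss $0M.
$603.9M: truthful payoff $32.3M, deviation payoff $0M → loss $32.3M.
$744.3M: outcomes coincide → loss $0M.
$611.4M: truthful payoff $24.8M, deviation payoff $0M → loss $24.8M.
Total loss = $21.5M + $32.3M + $24.8M = $78.6M.

$78.6M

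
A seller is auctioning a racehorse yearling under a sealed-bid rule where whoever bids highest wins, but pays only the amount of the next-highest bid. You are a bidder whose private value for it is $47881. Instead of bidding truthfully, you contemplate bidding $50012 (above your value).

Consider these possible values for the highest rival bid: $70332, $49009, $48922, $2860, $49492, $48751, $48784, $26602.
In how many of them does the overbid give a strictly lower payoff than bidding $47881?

5

The deviation hurts exactly when the highest competing bid lies strictly between $47881 and $50012 — overbidding then wins at a price above your value.
$70332: above both → same outcome either way.
$49009: inside the interval → strictly worse (loss $1128).
$48922: inside the interval → strictly worse (loss $1041).
$2860: below both → same outcome either way.
$49492: inside the interval → strictly worse (loss $1611).
$48751: inside the interval → strictly worse (loss $870).
$48784: inside the interval → strictly worse (loss $903).
$26602: below both → same outcome either way.
Count: 5.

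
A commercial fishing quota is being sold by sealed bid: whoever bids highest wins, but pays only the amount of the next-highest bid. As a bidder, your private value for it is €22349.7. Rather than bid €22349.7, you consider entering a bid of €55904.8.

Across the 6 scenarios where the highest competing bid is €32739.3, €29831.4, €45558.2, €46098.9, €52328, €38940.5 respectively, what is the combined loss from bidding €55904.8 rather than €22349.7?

The deviation costs you only when the competing bid falls strictly between €22349.7 and €55904.8; elsewhere both bids give the same outcome.
€32739.3: truthful payoff €0, deviation payoff −€10389.6 → loss €10389.6.
€29831.4: truthful payoff €0, deviation payoff −€7481.7 → loss €7481.7.
€45558.2: truthful payoff €0, deviation payoff −€23208.5 → loss €23208.5.
€46098.9: truthful payoff €0, deviation payoff −€23749.2 → loss €23749.2.
€52328: truthful payoff €0, deviation payoff −€29978.3 → loss €29978.3.
€38940.5: truthful payoff €0, deviation payoff −€16590.8 → loss €16590.8.
Total loss = €10389.6 + €7481.7 + €23208.5 + €23749.2 + €29978.3 + €16590.8 = €111398.1.
Because the price is fixed by the runner-up's bid, deviating from your value can only change a good outcome into a bad one — never the reverse.

€111398.1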